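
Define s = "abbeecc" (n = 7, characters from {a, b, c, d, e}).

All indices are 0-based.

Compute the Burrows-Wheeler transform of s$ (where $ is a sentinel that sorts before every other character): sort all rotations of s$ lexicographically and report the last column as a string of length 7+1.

c$abceeb

rank  rotation  last
    0  $abbeecc  c
    1  abbeecc$  $
    2  bbeecc$a  a
    3  beecc$ab  b
    4  c$abbeec  c
    5  cc$abbee  e
    6  ecc$abbe  e
    7  eecc$abb  b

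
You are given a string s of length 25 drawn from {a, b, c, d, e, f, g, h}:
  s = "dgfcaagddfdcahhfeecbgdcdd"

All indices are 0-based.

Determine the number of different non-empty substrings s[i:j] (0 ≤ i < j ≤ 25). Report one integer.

sorted suffixes:
  #0 SA[0]=4  'aagddfdcahhfeecbgdcdd'
  #1 SA[1]=5  'agddfdcahhfeecbgdcdd'
  #2 SA[2]=12  'ahhfeecbgdcdd'
  #3 SA[3]=19  'bgdcdd'
  #4 SA[4]=3  'caagddfdcahhfeecbgdcdd'
  #5 SA[5]=11  'cahhfeecbgdcdd'
  #6 SA[6]=18  'cbgdcdd'
  #7 SA[7]=22  'cdd'
  #8 SA[8]=24  'd'
  #9 SA[9]=10  'dcahhfeecbgdcdd'
  #10 SA[10]=21  'dcdd'
  #11 SA[11]=23  'dd'
  #12 SA[12]=7  'ddfdcahhfeecbgdcdd'
  #13 SA[13]=8  'dfdcahhfeecbgdcdd'
  #14 SA[14]=0  'dgfcaagddfdcahhfeecbgdcdd'
  #15 SA[15]=17  'ecbgdcdd'
  #16 SA[16]=16  'eecbgdcdd'
  #17 SA[17]=2  'fcaagddfdcahhfeecbgdcdd'
  #18 SA[18]=9  'fdcahhfeecbgdcdd'
  #19 SA[19]=15  'feecbgdcdd'
  #20 SA[20]=20  'gdcdd'
  #21 SA[21]=6  'gddfdcahhfeecbgdcdd'
  #22 SA[22]=1  'gfcaagddfdcahhfeecbgdcdd'
  #23 SA[23]=14  'hfeecbgdcdd'
  #24 SA[24]=13  'hhfeecbgdcdd'

SA = [4, 5, 12, 19, 3, 11, 18, 22, 24, 10, 21, 23, 7, 8, 0, 17, 16, 2, 9, 15, 20, 6, 1, 14, 13]
rank  pair      lcp
   1  s[4:],s[5:]  1  'a'
   2  s[5:],s[12:]  1  'a'
   3  s[12:],s[19:]  0  ''
   4  s[19:],s[3:]  0  ''
   5  s[3:],s[11:]  2  'ca'
   6  s[11:],s[18:]  1  'c'
   7  s[18:],s[22:]  1  'c'
   8  s[22:],s[24:]  0  ''
   9  s[24:],s[10:]  1  'd'
  10  s[10:],s[21:]  2  'dc'
  11  s[21:],s[23:]  1  'd'
  12  s[23:],s[7:]  2  'dd'
  13  s[7:],s[8:]  1  'd'
  14  s[8:],s[0:]  1  'd'
  15  s[0:],s[17:]  0  ''
  16  s[17:],s[16:]  1  'e'
  17  s[16:],s[2:]  0  ''
  18  s[2:],s[9:]  1  'f'
  19  s[9:],s[15:]  1  'f'
  20  s[15:],s[20:]  0  ''
  21  s[20:],s[6:]  2  'gd'
  22  s[6:],s[1:]  1  'g'
  23  s[1:],s[14:]  0  ''
  24  s[14:],s[13:]  1  'h'

n(n+1)/2 = 25·26/2 = 325
Σ LCP = 0 + 1 + 1 + 0 + 0 + 2 + 1 + 1 + 0 + 1 + 2 + 1 + 2 + 1 + 1 + 0 + 1 + 0 + 1 + 1 + 0 + 2 + 1 + 0 + 1 = 21
distinct = 325 − 21 = 304

304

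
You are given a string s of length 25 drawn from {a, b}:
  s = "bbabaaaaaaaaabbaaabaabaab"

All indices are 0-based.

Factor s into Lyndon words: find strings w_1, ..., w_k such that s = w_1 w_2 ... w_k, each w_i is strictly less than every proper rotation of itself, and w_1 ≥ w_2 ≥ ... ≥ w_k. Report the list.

emit factor 1: 'b' (i=0, period=1)
emit factor 2: 'b' (i=1, period=1)
emit factor 3: 'ab' (i=2, period=2)
emit factor 4: 'aaaaaaaaabbaaabaabaab' (i=4, period=21)

["b", "b", "ab", "aaaaaaaaabbaaabaabaab"]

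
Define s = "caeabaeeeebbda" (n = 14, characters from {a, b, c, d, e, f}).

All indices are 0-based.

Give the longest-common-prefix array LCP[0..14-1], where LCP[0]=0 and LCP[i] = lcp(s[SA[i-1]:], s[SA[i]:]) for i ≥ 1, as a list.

sorted suffixes:
  #0 SA[0]=13  'a'
  #1 SA[1]=3  'abaeeeebbda'
  #2 SA[2]=1  'aeabaeeeebbda'
  #3 SA[3]=5  'aeeeebbda'
  #4 SA[4]=4  'baeeeebbda'
  #5 SA[5]=10  'bbda'
  #6 SA[6]=11  'bda'
  #7 SA[7]=0  'caeabaeeeebbda'
  #8 SA[8]=12  'da'
  #9 SA[9]=2  'eabaeeeebbda'
  #10 SA[10]=9  'ebbda'
  #11 SA[11]=8  'eebbda'
  #12 SA[12]=7  'eeebbda'
  #13 SA[13]=6  'eeeebbda'

SA = [13, 3, 1, 5, 4, 10, 11, 0, 12, 2, 9, 8, 7, 6]
[i] adj suffixes → lcp
  [1] 13/3 → 1 ('a')
  [2] 3/1 → 1 ('a')
  [3] 1/5 → 2 ('ae')
  [4] 5/4 → 0 ('')
  [5] 4/10 → 1 ('b')
  [6] 10/11 → 1 ('b')
  [7] 11/0 → 0 ('')
  [8] 0/12 → 0 ('')
  [9] 12/2 → 0 ('')
  [10] 2/9 → 1 ('e')
  [11] 9/8 → 1 ('e')
  [12] 8/7 → 2 ('ee')
  [13] 7/6 → 3 ('eee')

[0, 1, 1, 2, 0, 1, 1, 0, 0, 0, 1, 1, 2, 3]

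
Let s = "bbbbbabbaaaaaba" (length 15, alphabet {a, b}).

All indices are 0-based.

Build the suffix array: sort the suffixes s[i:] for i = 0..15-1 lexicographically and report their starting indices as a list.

rank→(start, suffix):
  0 → (14, 'a')
  1 → (8, 'aaaaaba')
  2 → (9, 'aaaaba')
  3 → (10, 'aaaba')
  4 → (11, 'aaba')
  5 → (12, 'aba')
  6 → (5, 'abbaaaaaba')
  7 → (13, 'ba')
  8 → (7, 'baaaaaba')
  9 → (4, 'babbaaaaaba')
  10 → (6, 'bbaaaaaba')
  11 → (3, 'bbabbaaaaaba')
  12 → (2, 'bbbabbaaaaaba')
  13 → (1, 'bbbbabbaaaaaba')
  14 → (0, 'bbbbbabbaaaaaba')

[14, 8, 9, 10, 11, 12, 5, 13, 7, 4, 6, 3, 2, 1, 0]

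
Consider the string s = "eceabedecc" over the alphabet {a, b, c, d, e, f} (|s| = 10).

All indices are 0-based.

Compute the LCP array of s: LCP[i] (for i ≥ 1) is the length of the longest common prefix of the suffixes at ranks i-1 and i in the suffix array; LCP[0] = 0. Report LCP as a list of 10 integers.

[0, 0, 0, 1, 1, 0, 0, 1, 2, 1]

sorted suffixes:
  #0 SA[0]=3  'abedecc'
  #1 SA[1]=4  'bedecc'
  #2 SA[2]=9  'c'
  #3 SA[3]=8  'cc'
  #4 SA[4]=1  'ceabedecc'
  #5 SA[5]=6  'decc'
  #6 SA[6]=2  'eabedecc'
  #7 SA[7]=7  'ecc'
  #8 SA[8]=0  'eceabedecc'
  #9 SA[9]=5  'edecc'

SA = [3, 4, 9, 8, 1, 6, 2, 7, 0, 5]
rank  pair      lcp
   1  s[3:],s[4:]  0  ''
   2  s[4:],s[9:]  0  ''
   3  s[9:],s[8:]  1  'c'
   4  s[8:],s[1:]  1  'c'
   5  s[1:],s[6:]  0  ''
   6  s[6:],s[2:]  0  ''
   7  s[2:],s[7:]  1  'e'
   8  s[7:],s[0:]  2  'ec'
   9  s[0:],s[5:]  1  'e'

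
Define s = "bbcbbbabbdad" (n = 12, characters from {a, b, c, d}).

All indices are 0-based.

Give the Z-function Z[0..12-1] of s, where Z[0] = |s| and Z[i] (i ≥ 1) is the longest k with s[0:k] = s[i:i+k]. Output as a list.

[12, 1, 0, 2, 2, 1, 0, 2, 1, 0, 0, 0]

Z[0]=12
i=1: fresh scan; Z[1]=1 grow→box=[1,2)
i=2: fresh scan; Z[2]=0
i=3: fresh scan; Z[3]=2 grow→box=[3,5)
i=4: min(r-i=1, Z[1]=1)=1; Z[4]=2 grow→box=[4,6)
i=5: min(r-i=1, Z[1]=1)=1; Z[5]=1
i=6: fresh scan; Z[6]=0
i=7: fresh scan; Z[7]=2 grow→box=[7,9)
i=8: min(r-i=1, Z[1]=1)=1; Z[8]=1
i=9: fresh scan; Z[9]=0
i=10: fresh scan; Z[10]=0
i=11: fresh scan; Z[11]=0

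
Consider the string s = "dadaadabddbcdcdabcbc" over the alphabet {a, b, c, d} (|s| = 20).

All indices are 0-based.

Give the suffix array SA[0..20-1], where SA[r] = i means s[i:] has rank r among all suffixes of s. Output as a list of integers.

[3, 15, 6, 1, 4, 18, 16, 10, 7, 19, 17, 13, 11, 2, 14, 5, 0, 9, 12, 8]

rank | idx | suffix
   0 |   3 | aadabddbcdcdabcbc
   1 |  15 | abcbc
   2 |   6 | abddbcdcdabcbc
   3 |   1 | adaadabddbcdcdabcbc
   4 |   4 | adabddbcdcdabcbc
   5 |  18 | bc
   6 |  16 | bcbc
   7 |  10 | bcdcdabcbc
   8 |   7 | bddbcdcdabcbc
   9 |  19 | c
  10 |  17 | cbc
  11 |  13 | cdabcbc
  12 |  11 | cdcdabcbc
  13 |   2 | daadabddbcdcdabcbc
  14 |  14 | dabcbc
  15 |   5 | dabddbcdcdabcbc
  16 |   0 | dadaadabddbcdcdabcbc
  17 |   9 | dbcdcdabcbc
  18 |  12 | dcdabcbc
  19 |   8 | ddbcdcdabcbc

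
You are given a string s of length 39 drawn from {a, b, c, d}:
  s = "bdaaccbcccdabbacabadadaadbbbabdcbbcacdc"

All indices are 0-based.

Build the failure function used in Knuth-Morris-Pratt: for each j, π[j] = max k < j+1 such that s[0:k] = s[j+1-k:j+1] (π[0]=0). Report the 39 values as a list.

[0, 0, 0, 0, 0, 0, 1, 0, 0, 0, 0, 0, 1, 1, 0, 0, 0, 1, 0, 0, 0, 0, 0, 0, 0, 1, 1, 1, 0, 1, 2, 0, 1, 1, 0, 0, 0, 0, 0]

π[0] = 0
j=1 s[j]='d': π[1]=0 (border '')
j=2 s[j]='a': π[2]=0 (border '')
j=3 s[j]='a': π[3]=0 (border '')
j=4 s[j]='c': π[4]=0 (border '')
j=5 s[j]='c': π[5]=0 (border '')
j=6 s[j]='b': π[6]=1 (border 'b')
j=7 s[j]='c': k: 1→0; π[7]=0 (border '')
j=8 s[j]='c': π[8]=0 (border '')
j=9 s[j]='c': π[9]=0 (border '')
j=10 s[j]='d': π[10]=0 (border '')
j=11 s[j]='a': π[11]=0 (border '')
j=12 s[j]='b': π[12]=1 (border 'b')
j=13 s[j]='b': k: 1→0; π[13]=1 (border 'b')
j=14 s[j]='a': k: 1→0; π[14]=0 (border '')
j=15 s[j]='c': π[15]=0 (border '')
j=16 s[j]='a': π[16]=0 (border '')
j=17 s[j]='b': π[17]=1 (border 'b')
j=18 s[j]='a': k: 1→0; π[18]=0 (border '')
j=19 s[j]='d': π[19]=0 (border '')
j=20 s[j]='a': π[20]=0 (border '')
j=21 s[j]='d': π[21]=0 (border '')
j=22 s[j]='a': π[22]=0 (border '')
j=23 s[j]='a': π[23]=0 (border '')
j=24 s[j]='d': π[24]=0 (border '')
j=25 s[j]='b': π[25]=1 (border 'b')
j=26 s[j]='b': k: 1→0; π[26]=1 (border 'b')
j=27 s[j]='b': k: 1→0; π[27]=1 (border 'b')
j=28 s[j]='a': k: 1→0; π[28]=0 (border '')
j=29 s[j]='b': π[29]=1 (border 'b')
j=30 s[j]='d': π[30]=2 (border 'bd')
j=31 s[j]='c': k: 2→0; π[31]=0 (border '')
j=32 s[j]='b': π[32]=1 (border 'b')
j=33 s[j]='b': k: 1→0; π[33]=1 (border 'b')
j=34 s[j]='c': k: 1→0; π[34]=0 (border '')
j=35 s[j]='a': π[35]=0 (border '')
j=36 s[j]='c': π[36]=0 (border '')
j=37 s[j]='d': π[37]=0 (border '')
j=38 s[j]='c': π[38]=0 (border '')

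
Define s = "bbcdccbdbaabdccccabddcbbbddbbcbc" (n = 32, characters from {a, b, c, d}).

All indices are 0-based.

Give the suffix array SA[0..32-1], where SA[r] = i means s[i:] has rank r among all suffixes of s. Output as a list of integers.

rank→(start, suffix):
  0 → (9, 'aabdccccabddcbbbddbbcbc')
  1 → (10, 'abdccccabddcbbbddbbcbc')
  2 → (17, 'abddcbbbddbbcbc')
  3 → (8, 'baabdccccabddcbbbddbbcbc')
  4 → (22, 'bbbddbbcbc')
  5 → (27, 'bbcbc')
  6 → (0, 'bbcdccbdbaabdccccabddcbbbddbbcbc')
  7 → (23, 'bbddbbcbc')
  8 → (30, 'bc')
  9 → (28, 'bcbc')
  10 → (1, 'bcdccbdbaabdccccabddcbbbddbbcbc')
  11 → (6, 'bdbaabdccccabddcbbbddbbcbc')
  12 → (11, 'bdccccabddcbbbddbbcbc')
  13 → (24, 'bddbbcbc')
  14 → (18, 'bddcbbbddbbcbc')
  15 → (31, 'c')
  16 → (16, 'cabddcbbbddbbcbc')
  17 → (21, 'cbbbddbbcbc')
  18 → (29, 'cbc')
  19 → (5, 'cbdbaabdccccabddcbbbddbbcbc')
  20 → (15, 'ccabddcbbbddbbcbc')
  21 → (4, 'ccbdbaabdccccabddcbbbddbbcbc')
  22 → (14, 'cccabddcbbbddbbcbc')
  23 → (13, 'ccccabddcbbbddbbcbc')
  24 → (2, 'cdccbdbaabdccccabddcbbbddbbcbc')
  25 → (7, 'dbaabdccccabddcbbbddbbcbc')
  26 → (26, 'dbbcbc')
  27 → (20, 'dcbbbddbbcbc')
  28 → (3, 'dccbdbaabdccccabddcbbbddbbcbc')
  29 → (12, 'dccccabddcbbbddbbcbc')
  30 → (25, 'ddbbcbc')
  31 → (19, 'ddcbbbddbbcbc')

[9, 10, 17, 8, 22, 27, 0, 23, 30, 28, 1, 6, 11, 24, 18, 31, 16, 21, 29, 5, 15, 4, 14, 13, 2, 7, 26, 20, 3, 12, 25, 19]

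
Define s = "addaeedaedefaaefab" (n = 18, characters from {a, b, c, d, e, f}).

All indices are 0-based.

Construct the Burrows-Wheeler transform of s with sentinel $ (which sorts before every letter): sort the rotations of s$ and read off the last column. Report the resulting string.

rank  rotation             last
    0  $addaeedaedefaaefab  b
    1  aaefab$addaeedaedef  f
    2  ab$addaeedaedefaaef  f
    3  addaeedaedefaaefab$  $
    4  aedefaaefab$addaeed  d
    5  aeedaedefaaefab$add  d
    6  aefab$addaeedaedefa  a
    7  b$addaeedaedefaaefa  a
    8  daedefaaefab$addaee  e
    9  daeedaedefaaefab$ad  d
   10  ddaeedaedefaaefab$a  a
   11  defaaefab$addaeedae  e
   12  edaedefaaefab$addae  e
   13  edefaaefab$addaeeda  a
   14  eedaedefaaefab$adda  a
   15  efaaefab$addaeedaed  d
   16  efab$addaeedaedefaa  a
   17  faaefab$addaeedaede  e
   18  fab$addaeedaedefaae  e

bff$ddaaedaeeaadaee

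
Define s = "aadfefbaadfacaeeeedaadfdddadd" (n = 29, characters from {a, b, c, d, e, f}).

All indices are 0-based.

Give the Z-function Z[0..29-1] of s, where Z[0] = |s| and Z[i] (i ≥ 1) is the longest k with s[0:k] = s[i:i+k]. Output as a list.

Z[0]=29
i=1: i≥r, start 0; Z[1]=1 grow→box=[1,2)
i=2: i≥r, start 0; Z[2]=0
i=3: i≥r, start 0; Z[3]=0
i=4: i≥r, start 0; Z[4]=0
i=5: i≥r, start 0; Z[5]=0
i=6: i≥r, start 0; Z[6]=0
i=7: i≥r, start 0; Z[7]=4 grow→box=[7,11)
i=8: min(r-i=3, Z[1]=1)=1; Z[8]=1
i=9: min(r-i=2, Z[2]=0)=0; Z[9]=0
i=10: min(r-i=1, Z[3]=0)=0; Z[10]=0
i=11: i≥r, start 0; Z[11]=1 grow→box=[11,12)
i=12: i≥r, start 0; Z[12]=0
i=13: i≥r, start 0; Z[13]=1 grow→box=[13,14)
i=14: i≥r, start 0; Z[14]=0
i=15: i≥r, start 0; Z[15]=0
i=16: i≥r, start 0; Z[16]=0
i=17: i≥r, start 0; Z[17]=0
i=18: i≥r, start 0; Z[18]=0
i=19: i≥r, start 0; Z[19]=4 grow→box=[19,23)
i=20: min(r-i=3, Z[1]=1)=1; Z[20]=1
i=21: min(r-i=2, Z[2]=0)=0; Z[21]=0
i=22: min(r-i=1, Z[3]=0)=0; Z[22]=0
i=23: i≥r, start 0; Z[23]=0
i=24: i≥r, start 0; Z[24]=0
i=25: i≥r, start 0; Z[25]=0
i=26: i≥r, start 0; Z[26]=1 grow→box=[26,27)
i=27: i≥r, start 0; Z[27]=0
i=28: i≥r, start 0; Z[28]=0

[29, 1, 0, 0, 0, 0, 0, 4, 1, 0, 0, 1, 0, 1, 0, 0, 0, 0, 0, 4, 1, 0, 0, 0, 0, 0, 1, 0, 0]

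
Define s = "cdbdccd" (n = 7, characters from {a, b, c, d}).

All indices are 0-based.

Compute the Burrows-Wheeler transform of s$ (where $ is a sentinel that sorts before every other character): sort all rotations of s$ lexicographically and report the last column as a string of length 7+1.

dddc$ccb

rank  rotation  last
    0  $cdbdccd  d
    1  bdccd$cd  d
    2  ccd$cdbd  d
    3  cd$cdbdc  c
    4  cdbdccd$  $
    5  d$cdbdcc  c
    6  dbdccd$c  c
    7  dccd$cdb  b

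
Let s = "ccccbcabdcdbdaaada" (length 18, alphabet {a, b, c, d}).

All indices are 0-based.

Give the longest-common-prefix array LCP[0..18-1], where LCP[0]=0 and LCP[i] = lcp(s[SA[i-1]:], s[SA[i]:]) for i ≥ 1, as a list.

[0, 1, 2, 1, 1, 0, 1, 2, 0, 1, 1, 2, 3, 1, 0, 2, 1, 1]

rank | idx | suffix
   0 |  17 | a
   1 |  13 | aaada
   2 |  14 | aada
   3 |   6 | abdcdbdaaada
   4 |  15 | ada
   5 |   4 | bcabdcdbdaaada
   6 |  11 | bdaaada
   7 |   7 | bdcdbdaaada
   8 |   5 | cabdcdbdaaada
   9 |   3 | cbcabdcdbdaaada
  10 |   2 | ccbcabdcdbdaaada
  11 |   1 | cccbcabdcdbdaaada
  12 |   0 | ccccbcabdcdbdaaada
  13 |   9 | cdbdaaada
  14 |  16 | da
  15 |  12 | daaada
  16 |  10 | dbdaaada
  17 |   8 | dcdbdaaada

SA = [17, 13, 14, 6, 15, 4, 11, 7, 5, 3, 2, 1, 0, 9, 16, 12, 10, 8]
[i] adj suffixes → lcp
  [1] 17/13 → 1 ('a')
  [2] 13/14 → 2 ('aa')
  [3] 14/6 → 1 ('a')
  [4] 6/15 → 1 ('a')
  [5] 15/4 → 0 ('')
  [6] 4/11 → 1 ('b')
  [7] 11/7 → 2 ('bd')
  [8] 7/5 → 0 ('')
  [9] 5/3 → 1 ('c')
  [10] 3/2 → 1 ('c')
  [11] 2/1 → 2 ('cc')
  [12] 1/0 → 3 ('ccc')
  [13] 0/9 → 1 ('c')
  [14] 9/16 → 0 ('')
  [15] 16/12 → 2 ('da')
  [16] 12/10 → 1 ('d')
  [17] 10/8 → 1 ('d')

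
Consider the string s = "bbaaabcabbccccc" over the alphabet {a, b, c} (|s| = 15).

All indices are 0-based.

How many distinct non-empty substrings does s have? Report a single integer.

98

rank | idx | suffix
   0 |   2 | aaabcabbccccc
   1 |   3 | aabcabbccccc
   2 |   7 | abbccccc
   3 |   4 | abcabbccccc
   4 |   1 | baaabcabbccccc
   5 |   0 | bbaaabcabbccccc
   6 |   8 | bbccccc
   7 |   5 | bcabbccccc
   8 |   9 | bccccc
   9 |  14 | c
  10 |   6 | cabbccccc
  11 |  13 | cc
  12 |  12 | ccc
  13 |  11 | cccc
  14 |  10 | ccccc

SA = [2, 3, 7, 4, 1, 0, 8, 5, 9, 14, 6, 13, 12, 11, 10]
rank  pair      lcp
   1  s[2:],s[3:]  2  'aa'
   2  s[3:],s[7:]  1  'a'
   3  s[7:],s[4:]  2  'ab'
   4  s[4:],s[1:]  0  ''
   5  s[1:],s[0:]  1  'b'
   6  s[0:],s[8:]  2  'bb'
   7  s[8:],s[5:]  1  'b'
   8  s[5:],s[9:]  2  'bc'
   9  s[9:],s[14:]  0  ''
  10  s[14:],s[6:]  1  'c'
  11  s[6:],s[13:]  1  'c'
  12  s[13:],s[12:]  2  'cc'
  13  s[12:],s[11:]  3  'ccc'
  14  s[11:],s[10:]  4  'cccc'

n(n+1)/2 = 15·16/2 = 120
Σ LCP = 0 + 2 + 1 + 2 + 0 + 1 + 2 + 1 + 2 + 0 + 1 + 1 + 2 + 3 + 4 = 22
distinct = 120 − 22 = 98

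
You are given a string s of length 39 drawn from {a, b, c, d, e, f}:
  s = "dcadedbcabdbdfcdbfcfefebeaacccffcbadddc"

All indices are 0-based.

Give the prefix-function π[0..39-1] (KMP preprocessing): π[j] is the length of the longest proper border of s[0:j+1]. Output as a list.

π[0] = 0
j=1 s[j]='c': π[1]=0 (border '')
j=2 s[j]='a': π[2]=0 (border '')
j=3 s[j]='d': π[3]=1 (border 'd')
j=4 s[j]='e': k: 1→0; π[4]=0 (border '')
j=5 s[j]='d': π[5]=1 (border 'd')
j=6 s[j]='b': k: 1→0; π[6]=0 (border '')
j=7 s[j]='c': π[7]=0 (border '')
j=8 s[j]='a': π[8]=0 (border '')
j=9 s[j]='b': π[9]=0 (border '')
j=10 s[j]='d': π[10]=1 (border 'd')
j=11 s[j]='b': k: 1→0; π[11]=0 (border '')
j=12 s[j]='d': π[12]=1 (border 'd')
j=13 s[j]='f': k: 1→0; π[13]=0 (border '')
j=14 s[j]='c': π[14]=0 (border '')
j=15 s[j]='d': π[15]=1 (border 'd')
j=16 s[j]='b': k: 1→0; π[16]=0 (border '')
j=17 s[j]='f': π[17]=0 (border '')
j=18 s[j]='c': π[18]=0 (border '')
j=19 s[j]='f': π[19]=0 (border '')
j=20 s[j]='e': π[20]=0 (border '')
j=21 s[j]='f': π[21]=0 (border '')
j=22 s[j]='e': π[22]=0 (border '')
j=23 s[j]='b': π[23]=0 (border '')
j=24 s[j]='e': π[24]=0 (border '')
j=25 s[j]='a': π[25]=0 (border '')
j=26 s[j]='a': π[26]=0 (border '')
j=27 s[j]='c': π[27]=0 (border '')
j=28 s[j]='c': π[28]=0 (border '')
j=29 s[j]='c': π[29]=0 (border '')
j=30 s[j]='f': π[30]=0 (border '')
j=31 s[j]='f': π[31]=0 (border '')
j=32 s[j]='c': π[32]=0 (border '')
j=33 s[j]='b': π[33]=0 (border '')
j=34 s[j]='a': π[34]=0 (border '')
j=35 s[j]='d': π[35]=1 (border 'd')
j=36 s[j]='d': k: 1→0; π[36]=1 (border 'd')
j=37 s[j]='d': k: 1→0; π[37]=1 (border 'd')
j=38 s[j]='c': π[38]=2 (border 'dc')

[0, 0, 0, 1, 0, 1, 0, 0, 0, 0, 1, 0, 1, 0, 0, 1, 0, 0, 0, 0, 0, 0, 0, 0, 0, 0, 0, 0, 0, 0, 0, 0, 0, 0, 0, 1, 1, 1, 2]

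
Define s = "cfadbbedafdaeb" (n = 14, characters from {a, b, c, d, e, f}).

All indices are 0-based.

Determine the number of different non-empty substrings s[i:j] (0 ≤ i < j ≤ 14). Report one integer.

96

sorted suffixes:
  #0 SA[0]=2  'adbbedafdaeb'
  #1 SA[1]=11  'aeb'
  #2 SA[2]=8  'afdaeb'
  #3 SA[3]=13  'b'
  #4 SA[4]=4  'bbedafdaeb'
  #5 SA[5]=5  'bedafdaeb'
  #6 SA[6]=0  'cfadbbedafdaeb'
  #7 SA[7]=10  'daeb'
  #8 SA[8]=7  'dafdaeb'
  #9 SA[9]=3  'dbbedafdaeb'
  #10 SA[10]=12  'eb'
  #11 SA[11]=6  'edafdaeb'
  #12 SA[12]=1  'fadbbedafdaeb'
  #13 SA[13]=9  'fdaeb'

SA = [2, 11, 8, 13, 4, 5, 0, 10, 7, 3, 12, 6, 1, 9]
i: (SA[i-1],SA[i]) lcp shared
  1: (2,11) 1 'a'
  2: (11,8) 1 'a'
  3: (8,13) 0 ''
  4: (13,4) 1 'b'
  5: (4,5) 1 'b'
  6: (5,0) 0 ''
  7: (0,10) 0 ''
  8: (10,7) 2 'da'
  9: (7,3) 1 'd'
  10: (3,12) 0 ''
  11: (12,6) 1 'e'
  12: (6,1) 0 ''
  13: (1,9) 1 'f'

n(n+1)/2 = 14·15/2 = 105
Σ LCP = 0 + 1 + 1 + 0 + 1 + 1 + 0 + 0 + 2 + 1 + 0 + 1 + 0 + 1 = 9
distinct = 105 − 9 = 96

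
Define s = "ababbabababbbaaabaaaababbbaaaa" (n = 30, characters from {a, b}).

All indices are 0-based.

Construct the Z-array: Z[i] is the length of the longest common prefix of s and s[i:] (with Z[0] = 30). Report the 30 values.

[30, 0, 2, 0, 0, 4, 0, 5, 0, 2, 0, 0, 0, 1, 1, 3, 0, 1, 1, 1, 5, 0, 2, 0, 0, 0, 1, 1, 1, 1]

Z[0]=30
i=1: fresh scan; Z[1]=0
i=2: fresh scan; Z[2]=2 scan→box=[2,4)
i=3: min(r-i=1, Z[1]=0)=0; Z[3]=0
i=4: fresh scan; Z[4]=0
i=5: fresh scan; Z[5]=4 scan→box=[5,9)
i=6: min(r-i=3, Z[1]=0)=0; Z[6]=0
i=7: min(r-i=2, Z[2]=2)=2; Z[7]=5 scan→box=[7,12)
i=8: min(r-i=4, Z[1]=0)=0; Z[8]=0
i=9: min(r-i=3, Z[2]=2)=2; Z[9]=2
i=10: min(r-i=2, Z[3]=0)=0; Z[10]=0
i=11: min(r-i=1, Z[4]=0)=0; Z[11]=0
i=12: fresh scan; Z[12]=0
i=13: fresh scan; Z[13]=1 scan→box=[13,14)
i=14: fresh scan; Z[14]=1 scan→box=[14,15)
i=15: fresh scan; Z[15]=3 scan→box=[15,18)
i=16: min(r-i=2, Z[1]=0)=0; Z[16]=0
i=17: min(r-i=1, Z[2]=2)=1; Z[17]=1
i=18: fresh scan; Z[18]=1 scan→box=[18,19)
i=19: fresh scan; Z[19]=1 scan→box=[19,20)
i=20: fresh scan; Z[20]=5 scan→box=[20,25)
i=21: min(r-i=4, Z[1]=0)=0; Z[21]=0
i=22: min(r-i=3, Z[2]=2)=2; Z[22]=2
i=23: min(r-i=2, Z[3]=0)=0; Z[23]=0
i=24: min(r-i=1, Z[4]=0)=0; Z[24]=0
i=25: fresh scan; Z[25]=0
i=26: fresh scan; Z[26]=1 scan→box=[26,27)
i=27: fresh scan; Z[27]=1 scan→box=[27,28)
i=28: fresh scan; Z[28]=1 scan→box=[28,29)
i=29: fresh scan; Z[29]=1 scan→box=[29,30)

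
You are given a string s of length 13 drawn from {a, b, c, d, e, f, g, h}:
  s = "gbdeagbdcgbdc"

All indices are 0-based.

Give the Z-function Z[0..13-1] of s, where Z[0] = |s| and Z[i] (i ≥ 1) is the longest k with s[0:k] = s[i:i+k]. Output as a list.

Z[0]=13
i=1: fresh scan; Z[1]=0
i=2: fresh scan; Z[2]=0
i=3: fresh scan; Z[3]=0
i=4: fresh scan; Z[4]=0
i=5: fresh scan; Z[5]=3 extend→box=[5,8)
i=6: min(r-i=2, Z[1]=0)=0; Z[6]=0
i=7: min(r-i=1, Z[2]=0)=0; Z[7]=0
i=8: fresh scan; Z[8]=0
i=9: fresh scan; Z[9]=3 extend→box=[9,12)
i=10: min(r-i=2, Z[1]=0)=0; Z[10]=0
i=11: min(r-i=1, Z[2]=0)=0; Z[11]=0
i=12: fresh scan; Z[12]=0

[13, 0, 0, 0, 0, 3, 0, 0, 0, 3, 0, 0, 0]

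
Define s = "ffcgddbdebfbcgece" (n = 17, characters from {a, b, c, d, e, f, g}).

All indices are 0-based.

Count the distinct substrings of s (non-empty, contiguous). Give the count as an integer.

rank→(start, suffix):
  0 → (11, 'bcgece')
  1 → (6, 'bdebfbcgece')
  2 → (9, 'bfbcgece')
  3 → (15, 'ce')
  4 → (2, 'cgddbdebfbcgece')
  5 → (12, 'cgece')
  6 → (5, 'dbdebfbcgece')
  7 → (4, 'ddbdebfbcgece')
  8 → (7, 'debfbcgece')
  9 → (16, 'e')
  10 → (8, 'ebfbcgece')
  11 → (14, 'ece')
  12 → (10, 'fbcgece')
  13 → (1, 'fcgddbdebfbcgece')
  14 → (0, 'ffcgddbdebfbcgece')
  15 → (3, 'gddbdebfbcgece')
  16 → (13, 'gece')

SA = [11, 6, 9, 15, 2, 12, 5, 4, 7, 16, 8, 14, 10, 1, 0, 3, 13]
[i] adj suffixes → lcp
  [1] 11/6 → 1 ('b')
  [2] 6/9 → 1 ('b')
  [3] 9/15 → 0 ('')
  [4] 15/2 → 1 ('c')
  [5] 2/12 → 2 ('cg')
  [6] 12/5 → 0 ('')
  [7] 5/4 → 1 ('d')
  [8] 4/7 → 1 ('d')
  [9] 7/16 → 0 ('')
  [10] 16/8 → 1 ('e')
  [11] 8/14 → 1 ('e')
  [12] 14/10 → 0 ('')
  [13] 10/1 → 1 ('f')
  [14] 1/0 → 1 ('f')
  [15] 0/3 → 0 ('')
  [16] 3/13 → 1 ('g')

n(n+1)/2 = 17·18/2 = 153
Σ LCP = 0 + 1 + 1 + 0 + 1 + 2 + 0 + 1 + 1 + 0 + 1 + 1 + 0 + 1 + 1 + 0 + 1 = 12
distinct = 153 − 12 = 141

141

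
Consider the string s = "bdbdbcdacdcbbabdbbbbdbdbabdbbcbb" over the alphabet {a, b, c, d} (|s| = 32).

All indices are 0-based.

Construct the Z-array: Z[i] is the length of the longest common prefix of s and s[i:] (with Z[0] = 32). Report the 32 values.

Z[0]=32
i=1: i≥r, start 0; Z[1]=0
i=2: i≥r, start 0; Z[2]=3 extend→box=[2,5)
i=3: min(r-i=2, Z[1]=0)=0; Z[3]=0
i=4: min(r-i=1, Z[2]=3)=1; Z[4]=1
i=5: i≥r, start 0; Z[5]=0
i=6: i≥r, start 0; Z[6]=0
i=7: i≥r, start 0; Z[7]=0
i=8: i≥r, start 0; Z[8]=0
i=9: i≥r, start 0; Z[9]=0
i=10: i≥r, start 0; Z[10]=0
i=11: i≥r, start 0; Z[11]=1 extend→box=[11,12)
i=12: i≥r, start 0; Z[12]=1 extend→box=[12,13)
i=13: i≥r, start 0; Z[13]=0
i=14: i≥r, start 0; Z[14]=3 extend→box=[14,17)
i=15: min(r-i=2, Z[1]=0)=0; Z[15]=0
i=16: min(r-i=1, Z[2]=3)=1; Z[16]=1
i=17: i≥r, start 0; Z[17]=1 extend→box=[17,18)
i=18: i≥r, start 0; Z[18]=1 extend→box=[18,19)
i=19: i≥r, start 0; Z[19]=5 extend→box=[19,24)
i=20: min(r-i=4, Z[1]=0)=0; Z[20]=0
i=21: min(r-i=3, Z[2]=3)=3; Z[21]=3
i=22: min(r-i=2, Z[3]=0)=0; Z[22]=0
i=23: min(r-i=1, Z[4]=1)=1; Z[23]=1
i=24: i≥r, start 0; Z[24]=0
i=25: i≥r, start 0; Z[25]=3 extend→box=[25,28)
i=26: min(r-i=2, Z[1]=0)=0; Z[26]=0
i=27: min(r-i=1, Z[2]=3)=1; Z[27]=1
i=28: i≥r, start 0; Z[28]=1 extend→box=[28,29)
i=29: i≥r, start 0; Z[29]=0
i=30: i≥r, start 0; Z[30]=1 extend→box=[30,31)
i=31: i≥r, start 0; Z[31]=1 extend→box=[31,32)

[32, 0, 3, 0, 1, 0, 0, 0, 0, 0, 0, 1, 1, 0, 3, 0, 1, 1, 1, 5, 0, 3, 0, 1, 0, 3, 0, 1, 1, 0, 1, 1]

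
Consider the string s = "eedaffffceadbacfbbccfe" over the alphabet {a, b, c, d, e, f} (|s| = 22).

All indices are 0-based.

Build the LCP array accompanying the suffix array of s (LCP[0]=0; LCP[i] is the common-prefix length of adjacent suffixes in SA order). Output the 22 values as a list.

rank | idx | suffix
   0 |  13 | acfbbccfe
   1 |  10 | adbacfbbccfe
   2 |   3 | affffceadbacfbbccfe
   3 |  12 | bacfbbccfe
   4 |  16 | bbccfe
   5 |  17 | bccfe
   6 |  18 | ccfe
   7 |   8 | ceadbacfbbccfe
   8 |  14 | cfbbccfe
   9 |  19 | cfe
  10 |   2 | daffffceadbacfbbccfe
  11 |  11 | dbacfbbccfe
  12 |  21 | e
  13 |   9 | eadbacfbbccfe
  14 |   1 | edaffffceadbacfbbccfe
  15 |   0 | eedaffffceadbacfbbccfe
  16 |  15 | fbbccfe
  17 |   7 | fceadbacfbbccfe
  18 |  20 | fe
  19 |   6 | ffceadbacfbbccfe
  20 |   5 | fffceadbacfbbccfe
  21 |   4 | ffffceadbacfbbccfe

SA = [13, 10, 3, 12, 16, 17, 18, 8, 14, 19, 2, 11, 21, 9, 1, 0, 15, 7, 20, 6, 5, 4]
[i] adj suffixes → lcp
  [1] 13/10 → 1 ('a')
  [2] 10/3 → 1 ('a')
  [3] 3/12 → 0 ('')
  [4] 12/16 → 1 ('b')
  [5] 16/17 → 1 ('b')
  [6] 17/18 → 0 ('')
  [7] 18/8 → 1 ('c')
  [8] 8/14 → 1 ('c')
  [9] 14/19 → 2 ('cf')
  [10] 19/2 → 0 ('')
  [11] 2/11 → 1 ('d')
  [12] 11/21 → 0 ('')
  [13] 21/9 → 1 ('e')
  [14] 9/1 → 1 ('e')
  [15] 1/0 → 1 ('e')
  [16] 0/15 → 0 ('')
  [17] 15/7 → 1 ('f')
  [18] 7/20 → 1 ('f')
  [19] 20/6 → 1 ('f')
  [20] 6/5 → 2 ('ff')
  [21] 5/4 → 3 ('fff')

[0, 1, 1, 0, 1, 1, 0, 1, 1, 2, 0, 1, 0, 1, 1, 1, 0, 1, 1, 1, 2, 3]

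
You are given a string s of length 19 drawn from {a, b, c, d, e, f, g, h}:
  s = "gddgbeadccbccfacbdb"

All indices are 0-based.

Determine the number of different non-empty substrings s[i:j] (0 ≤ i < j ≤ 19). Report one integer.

rank→(start, suffix):
  0 → (14, 'acbdb')
  1 → (6, 'adccbccfacbdb')
  2 → (18, 'b')
  3 → (10, 'bccfacbdb')
  4 → (16, 'bdb')
  5 → (4, 'beadccbccfacbdb')
  6 → (9, 'cbccfacbdb')
  7 → (15, 'cbdb')
  8 → (8, 'ccbccfacbdb')
  9 → (11, 'ccfacbdb')
  10 → (12, 'cfacbdb')
  11 → (17, 'db')
  12 → (7, 'dccbccfacbdb')
  13 → (1, 'ddgbeadccbccfacbdb')
  14 → (2, 'dgbeadccbccfacbdb')
  15 → (5, 'eadccbccfacbdb')
  16 → (13, 'facbdb')
  17 → (3, 'gbeadccbccfacbdb')
  18 → (0, 'gddgbeadccbccfacbdb')

SA = [14, 6, 18, 10, 16, 4, 9, 15, 8, 11, 12, 17, 7, 1, 2, 5, 13, 3, 0]
rank  pair      lcp
   1  s[14:],s[6:]  1  'a'
   2  s[6:],s[18:]  0  ''
   3  s[18:],s[10:]  1  'b'
   4  s[10:],s[16:]  1  'b'
   5  s[16:],s[4:]  1  'b'
   6  s[4:],s[9:]  0  ''
   7  s[9:],s[15:]  2  'cb'
   8  s[15:],s[8:]  1  'c'
   9  s[8:],s[11:]  2  'cc'
  10  s[11:],s[12:]  1  'c'
  11  s[12:],s[17:]  0  ''
  12  s[17:],s[7:]  1  'd'
  13  s[7:],s[1:]  1  'd'
  14  s[1:],s[2:]  1  'd'
  15  s[2:],s[5:]  0  ''
  16  s[5:],s[13:]  0  ''
  17  s[13:],s[3:]  0  ''
  18  s[3:],s[0:]  1  'g'

n(n+1)/2 = 19·20/2 = 190
Σ LCP = 0 + 1 + 0 + 1 + 1 + 1 + 0 + 2 + 1 + 2 + 1 + 0 + 1 + 1 + 1 + 0 + 0 + 0 + 1 = 14
distinct = 190 − 14 = 176

176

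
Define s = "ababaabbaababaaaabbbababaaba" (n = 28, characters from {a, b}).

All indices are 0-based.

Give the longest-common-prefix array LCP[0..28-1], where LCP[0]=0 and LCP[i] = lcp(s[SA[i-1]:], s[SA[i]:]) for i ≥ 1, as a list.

rank | idx | suffix
   0 |  27 | a
   1 |  13 | aaaabbbababaaba
   2 |  14 | aaabbbababaaba
   3 |  24 | aaba
   4 |   8 | aababaaaabbbababaaba
   5 |   4 | aabbaababaaaabbbababaaba
   6 |  15 | aabbbababaaba
   7 |  25 | aba
   8 |  11 | abaaaabbbababaaba
   9 |  22 | abaaba
  10 |   2 | abaabbaababaaaabbbababaaba
  11 |   9 | ababaaaabbbababaaba
  12 |  20 | ababaaba
  13 |   0 | ababaabbaababaaaabbbababaaba
  14 |   5 | abbaababaaaabbbababaaba
  15 |  16 | abbbababaaba
  16 |  26 | ba
  17 |  12 | baaaabbbababaaba
  18 |  23 | baaba
  19 |   7 | baababaaaabbbababaaba
  20 |   3 | baabbaababaaaabbbababaaba
  21 |  10 | babaaaabbbababaaba
  22 |  21 | babaaba
  23 |   1 | babaabbaababaaaabbbababaaba
  24 |  19 | bababaaba
  25 |   6 | bbaababaaaabbbababaaba
  26 |  18 | bbababaaba
  27 |  17 | bbbababaaba

SA = [27, 13, 14, 24, 8, 4, 15, 25, 11, 22, 2, 9, 20, 0, 5, 16, 26, 12, 23, 7, 3, 10, 21, 1, 19, 6, 18, 17]
rank  pair      lcp
   1  s[27:],s[13:]  1  'a'
   2  s[13:],s[14:]  3  'aaa'
   3  s[14:],s[24:]  2  'aa'
   4  s[24:],s[8:]  4  'aaba'
   5  s[8:],s[4:]  3  'aab'
   6  s[4:],s[15:]  4  'aabb'
   7  s[15:],s[25:]  1  'a'
   8  s[25:],s[11:]  3  'aba'
   9  s[11:],s[22:]  4  'abaa'
  10  s[22:],s[2:]  5  'abaab'
  11  s[2:],s[9:]  3  'aba'
  12  s[9:],s[20:]  6  'ababaa'
  13  s[20:],s[0:]  7  'ababaab'
  14  s[0:],s[5:]  2  'ab'
  15  s[5:],s[16:]  3  'abb'
  16  s[16:],s[26:]  0  ''
  17  s[26:],s[12:]  2  'ba'
  18  s[12:],s[23:]  3  'baa'
  19  s[23:],s[7:]  5  'baaba'
  20  s[7:],s[3:]  4  'baab'
  21  s[3:],s[10:]  2  'ba'
  22  s[10:],s[21:]  5  'babaa'
  23  s[21:],s[1:]  6  'babaab'
  24  s[1:],s[19:]  4  'baba'
  25  s[19:],s[6:]  1  'b'
  26  s[6:],s[18:]  3  'bba'
  27  s[18:],s[17:]  2  'bb'

[0, 1, 3, 2, 4, 3, 4, 1, 3, 4, 5, 3, 6, 7, 2, 3, 0, 2, 3, 5, 4, 2, 5, 6, 4, 1, 3, 2]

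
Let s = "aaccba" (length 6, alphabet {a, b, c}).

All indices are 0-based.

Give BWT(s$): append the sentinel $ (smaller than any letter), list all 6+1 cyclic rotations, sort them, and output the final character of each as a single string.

ab$acca

rank  rotation last
    0  $aaccba  a
    1  a$aaccb  b
    2  aaccba$  $
    3  accba$a  a
    4  ba$aacc  c
    5  cba$aac  c
    6  ccba$aa  a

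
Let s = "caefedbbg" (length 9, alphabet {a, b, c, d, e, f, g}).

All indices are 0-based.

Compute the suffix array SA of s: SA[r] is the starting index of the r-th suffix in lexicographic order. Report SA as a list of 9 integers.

[1, 6, 7, 0, 5, 4, 2, 3, 8]

rank→(start, suffix):
  0 → (1, 'aefedbbg')
  1 → (6, 'bbg')
  2 → (7, 'bg')
  3 → (0, 'caefedbbg')
  4 → (5, 'dbbg')
  5 → (4, 'edbbg')
  6 → (2, 'efedbbg')
  7 → (3, 'fedbbg')
  8 → (8, 'g')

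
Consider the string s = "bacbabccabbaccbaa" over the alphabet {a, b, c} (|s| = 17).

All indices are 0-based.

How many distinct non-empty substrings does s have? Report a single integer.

rank→(start, suffix):
  0 → (16, 'a')
  1 → (15, 'aa')
  2 → (8, 'abbaccbaa')
  3 → (4, 'abccabbaccbaa')
  4 → (1, 'acbabccabbaccbaa')
  5 → (11, 'accbaa')
  6 → (14, 'baa')
  7 → (3, 'babccabbaccbaa')
  8 → (0, 'bacbabccabbaccbaa')
  9 → (10, 'baccbaa')
  10 → (9, 'bbaccbaa')
  11 → (5, 'bccabbaccbaa')
  12 → (7, 'cabbaccbaa')
  13 → (13, 'cbaa')
  14 → (2, 'cbabccabbaccbaa')
  15 → (6, 'ccabbaccbaa')
  16 → (12, 'ccbaa')

SA = [16, 15, 8, 4, 1, 11, 14, 3, 0, 10, 9, 5, 7, 13, 2, 6, 12]
rank  pair      lcp
   1  s[16:],s[15:]  1  'a'
   2  s[15:],s[8:]  1  'a'
   3  s[8:],s[4:]  2  'ab'
   4  s[4:],s[1:]  1  'a'
   5  s[1:],s[11:]  2  'ac'
   6  s[11:],s[14:]  0  ''
   7  s[14:],s[3:]  2  'ba'
   8  s[3:],s[0:]  2  'ba'
   9  s[0:],s[10:]  3  'bac'
  10  s[10:],s[9:]  1  'b'
  11  s[9:],s[5:]  1  'b'
  12  s[5:],s[7:]  0  ''
  13  s[7:],s[13:]  1  'c'
  14  s[13:],s[2:]  3  'cba'
  15  s[2:],s[6:]  1  'c'
  16  s[6:],s[12:]  2  'cc'

n(n+1)/2 = 17·18/2 = 153
Σ LCP = 0 + 1 + 1 + 2 + 1 + 2 + 0 + 2 + 2 + 3 + 1 + 1 + 0 + 1 + 3 + 1 + 2 = 23
distinct = 153 − 23 = 130

130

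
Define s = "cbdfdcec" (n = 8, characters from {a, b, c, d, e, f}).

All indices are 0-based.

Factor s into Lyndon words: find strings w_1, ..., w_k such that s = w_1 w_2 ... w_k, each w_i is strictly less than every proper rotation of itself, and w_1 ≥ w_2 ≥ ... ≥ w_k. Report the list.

["c", "bdfdcec"]

emit factor 1: 'c' (i=0, period=1)
emit factor 2: 'bdfdcec' (i=1, period=7)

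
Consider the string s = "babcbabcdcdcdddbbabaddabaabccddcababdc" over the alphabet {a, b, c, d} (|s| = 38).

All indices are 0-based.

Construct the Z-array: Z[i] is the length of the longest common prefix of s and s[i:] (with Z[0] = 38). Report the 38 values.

Z[0]=38
i=1: i≥r, start 0; Z[1]=0
i=2: i≥r, start 0; Z[2]=1 grow→box=[2,3)
i=3: i≥r, start 0; Z[3]=0
i=4: i≥r, start 0; Z[4]=4 grow→box=[4,8)
i=5: min(r-i=3, Z[1]=0)=0; Z[5]=0
i=6: min(r-i=2, Z[2]=1)=1; Z[6]=1
i=7: min(r-i=1, Z[3]=0)=0; Z[7]=0
i=8: i≥r, start 0; Z[8]=0
i=9: i≥r, start 0; Z[9]=0
i=10: i≥r, start 0; Z[10]=0
i=11: i≥r, start 0; Z[11]=0
i=12: i≥r, start 0; Z[12]=0
i=13: i≥r, start 0; Z[13]=0
i=14: i≥r, start 0; Z[14]=0
i=15: i≥r, start 0; Z[15]=1 grow→box=[15,16)
i=16: i≥r, start 0; Z[16]=3 grow→box=[16,19)
i=17: min(r-i=2, Z[1]=0)=0; Z[17]=0
i=18: min(r-i=1, Z[2]=1)=1; Z[18]=2 grow→box=[18,20)
i=19: min(r-i=1, Z[1]=0)=0; Z[19]=0
i=20: i≥r, start 0; Z[20]=0
i=21: i≥r, start 0; Z[21]=0
i=22: i≥r, start 0; Z[22]=0
i=23: i≥r, start 0; Z[23]=2 grow→box=[23,25)
i=24: min(r-i=1, Z[1]=0)=0; Z[24]=0
i=25: i≥r, start 0; Z[25]=0
i=26: i≥r, start 0; Z[26]=1 grow→box=[26,27)
i=27: i≥r, start 0; Z[27]=0
i=28: i≥r, start 0; Z[28]=0
i=29: i≥r, start 0; Z[29]=0
i=30: i≥r, start 0; Z[30]=0
i=31: i≥r, start 0; Z[31]=0
i=32: i≥r, start 0; Z[32]=0
i=33: i≥r, start 0; Z[33]=3 grow→box=[33,36)
i=34: min(r-i=2, Z[1]=0)=0; Z[34]=0
i=35: min(r-i=1, Z[2]=1)=1; Z[35]=1
i=36: i≥r, start 0; Z[36]=0
i=37: i≥r, start 0; Z[37]=0

[38, 0, 1, 0, 4, 0, 1, 0, 0, 0, 0, 0, 0, 0, 0, 1, 3, 0, 2, 0, 0, 0, 0, 2, 0, 0, 1, 0, 0, 0, 0, 0, 0, 3, 0, 1, 0, 0]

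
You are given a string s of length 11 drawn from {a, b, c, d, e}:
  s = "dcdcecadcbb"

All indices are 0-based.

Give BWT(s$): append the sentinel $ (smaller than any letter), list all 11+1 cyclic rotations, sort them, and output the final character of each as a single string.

bcbceddda$cc

rank  rotation      last
    0  $dcdcecadcbb  b
    1  adcbb$dcdcec  c
    2  b$dcdcecadcb  b
    3  bb$dcdcecadc  c
    4  cadcbb$dcdce  e
    5  cbb$dcdcecad  d
    6  cdcecadcbb$d  d
    7  cecadcbb$dcd  d
    8  dcbb$dcdceca  a
    9  dcdcecadcbb$  $
   10  dcecadcbb$dc  c
   11  ecadcbb$dcdc  c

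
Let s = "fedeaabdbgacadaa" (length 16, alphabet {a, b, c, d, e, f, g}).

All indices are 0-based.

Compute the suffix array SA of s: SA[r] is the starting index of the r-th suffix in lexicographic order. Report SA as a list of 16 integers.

rank | idx | suffix
   0 |  15 | a
   1 |  14 | aa
   2 |   4 | aabdbgacadaa
   3 |   5 | abdbgacadaa
   4 |  10 | acadaa
   5 |  12 | adaa
   6 |   6 | bdbgacadaa
   7 |   8 | bgacadaa
   8 |  11 | cadaa
   9 |  13 | daa
  10 |   7 | dbgacadaa
  11 |   2 | deaabdbgacadaa
  12 |   3 | eaabdbgacadaa
  13 |   1 | edeaabdbgacadaa
  14 |   0 | fedeaabdbgacadaa
  15 |   9 | gacadaa

[15, 14, 4, 5, 10, 12, 6, 8, 11, 13, 7, 2, 3, 1, 0, 9]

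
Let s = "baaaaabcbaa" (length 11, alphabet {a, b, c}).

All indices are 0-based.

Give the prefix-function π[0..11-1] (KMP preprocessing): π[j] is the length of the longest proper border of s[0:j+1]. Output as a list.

π[0] = 0
j=1 s[j]='a': π[1]=0 (border '')
j=2 s[j]='a': π[2]=0 (border '')
j=3 s[j]='a': π[3]=0 (border '')
j=4 s[j]='a': π[4]=0 (border '')
j=5 s[j]='a': π[5]=0 (border '')
j=6 s[j]='b': π[6]=1 (border 'b')
j=7 s[j]='c': k: 1→0; π[7]=0 (border '')
j=8 s[j]='b': π[8]=1 (border 'b')
j=9 s[j]='a': π[9]=2 (border 'ba')
j=10 s[j]='a': π[10]=3 (border 'baa')

[0, 0, 0, 0, 0, 0, 1, 0, 1, 2, 3]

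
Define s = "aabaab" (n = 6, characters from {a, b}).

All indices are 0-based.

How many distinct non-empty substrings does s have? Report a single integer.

rank→(start, suffix):
  0 → (3, 'aab')
  1 → (0, 'aabaab')
  2 → (4, 'ab')
  3 → (1, 'abaab')
  4 → (5, 'b')
  5 → (2, 'baab')

SA = [3, 0, 4, 1, 5, 2]
rank  pair      lcp
   1  s[3:],s[0:]  3  'aab'
   2  s[0:],s[4:]  1  'a'
   3  s[4:],s[1:]  2  'ab'
   4  s[1:],s[5:]  0  ''
   5  s[5:],s[2:]  1  'b'

n(n+1)/2 = 6·7/2 = 21
Σ LCP = 0 + 3 + 1 + 2 + 0 + 1 = 7
distinct = 21 − 7 = 14

14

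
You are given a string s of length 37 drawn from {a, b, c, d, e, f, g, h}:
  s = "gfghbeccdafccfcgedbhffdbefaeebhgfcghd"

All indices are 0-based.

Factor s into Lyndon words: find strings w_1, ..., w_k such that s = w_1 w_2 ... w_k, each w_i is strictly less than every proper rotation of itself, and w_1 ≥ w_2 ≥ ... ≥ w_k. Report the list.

["g", "fgh", "beccd", "afccfcgedbhffdbef", "aeebhgfcghd"]

emit factor 1: 'g' (i=0, period=1)
emit factor 2: 'fgh' (i=1, period=3)
emit factor 3: 'beccd' (i=4, period=5)
emit factor 4: 'afccfcgedbhffdbef' (i=9, period=17)
emit factor 5: 'aeebhgfcghd' (i=26, period=11)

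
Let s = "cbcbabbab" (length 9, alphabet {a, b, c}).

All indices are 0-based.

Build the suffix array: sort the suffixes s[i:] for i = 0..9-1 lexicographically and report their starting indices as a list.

rank | idx | suffix
   0 |   7 | ab
   1 |   4 | abbab
   2 |   8 | b
   3 |   6 | bab
   4 |   3 | babbab
   5 |   5 | bbab
   6 |   1 | bcbabbab
   7 |   2 | cbabbab
   8 |   0 | cbcbabbab

[7, 4, 8, 6, 3, 5, 1, 2, 0]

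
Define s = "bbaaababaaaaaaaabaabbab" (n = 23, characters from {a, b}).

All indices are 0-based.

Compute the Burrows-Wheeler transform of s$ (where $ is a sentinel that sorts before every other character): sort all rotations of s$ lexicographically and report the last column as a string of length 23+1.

bbaaaaabaabbbaaaaababa$a

rank  rotation                  last
    0  $bbaaababaaaaaaaabaabbab  b
    1  aaaaaaaabaabbab$bbaaabab  b
    2  aaaaaaabaabbab$bbaaababa  a
    3  aaaaaabaabbab$bbaaababaa  a
    4  aaaaabaabbab$bbaaababaaa  a
    5  aaaabaabbab$bbaaababaaaa  a
    6  aaabaabbab$bbaaababaaaaa  a
    7  aaababaaaaaaaabaabbab$bb  b
    8  aabaabbab$bbaaababaaaaaa  a
    9  aababaaaaaaaabaabbab$bba  a
   10  aabbab$bbaaababaaaaaaaab  b
   11  ab$bbaaababaaaaaaaabaabb  b
   12  abaaaaaaaabaabbab$bbaaab  b
   13  abaabbab$bbaaababaaaaaaa  a
   14  ababaaaaaaaabaabbab$bbaa  a
   15  abbab$bbaaababaaaaaaaaba  a
   16  b$bbaaababaaaaaaaabaabba  a
   17  baaaaaaaabaabbab$bbaaaba  a
   18  baaababaaaaaaaabaabbab$b  b
   19  baabbab$bbaaababaaaaaaaa  a
   20  bab$bbaaababaaaaaaaabaab  b
   21  babaaaaaaaabaabbab$bbaaa  a
   22  bbaaababaaaaaaaabaabbab$  $
   23  bbab$bbaaababaaaaaaaabaa  a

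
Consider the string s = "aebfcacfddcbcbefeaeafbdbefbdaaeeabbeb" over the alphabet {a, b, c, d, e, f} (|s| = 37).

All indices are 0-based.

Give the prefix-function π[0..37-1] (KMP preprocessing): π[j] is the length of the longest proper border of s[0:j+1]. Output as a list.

π[0] = 0
j=1 s[j]='e': π[1]=0 (border '')
j=2 s[j]='b': π[2]=0 (border '')
j=3 s[j]='f': π[3]=0 (border '')
j=4 s[j]='c': π[4]=0 (border '')
j=5 s[j]='a': π[5]=1 (border 'a')
j=6 s[j]='c': k: 1→0; π[6]=0 (border '')
j=7 s[j]='f': π[7]=0 (border '')
j=8 s[j]='d': π[8]=0 (border '')
j=9 s[j]='d': π[9]=0 (border '')
j=10 s[j]='c': π[10]=0 (border '')
j=11 s[j]='b': π[11]=0 (border '')
j=12 s[j]='c': π[12]=0 (border '')
j=13 s[j]='b': π[13]=0 (border '')
j=14 s[j]='e': π[14]=0 (border '')
j=15 s[j]='f': π[15]=0 (border '')
j=16 s[j]='e': π[16]=0 (border '')
j=17 s[j]='a': π[17]=1 (border 'a')
j=18 s[j]='e': π[18]=2 (border 'ae')
j=19 s[j]='a': k: 2→0; π[19]=1 (border 'a')
j=20 s[j]='f': k: 1→0; π[20]=0 (border '')
j=21 s[j]='b': π[21]=0 (border '')
j=22 s[j]='d': π[22]=0 (border '')
j=23 s[j]='b': π[23]=0 (border '')
j=24 s[j]='e': π[24]=0 (border '')
j=25 s[j]='f': π[25]=0 (border '')
j=26 s[j]='b': π[26]=0 (border '')
j=27 s[j]='d': π[27]=0 (border '')
j=28 s[j]='a': π[28]=1 (border 'a')
j=29 s[j]='a': k: 1→0; π[29]=1 (border 'a')
j=30 s[j]='e': π[30]=2 (border 'ae')
j=31 s[j]='e': k: 2→0; π[31]=0 (border '')
j=32 s[j]='a': π[32]=1 (border 'a')
j=33 s[j]='b': k: 1→0; π[33]=0 (border '')
j=34 s[j]='b': π[34]=0 (border '')
j=35 s[j]='e': π[35]=0 (border '')
j=36 s[j]='b': π[36]=0 (border '')

[0, 0, 0, 0, 0, 1, 0, 0, 0, 0, 0, 0, 0, 0, 0, 0, 0, 1, 2, 1, 0, 0, 0, 0, 0, 0, 0, 0, 1, 1, 2, 0, 1, 0, 0, 0, 0]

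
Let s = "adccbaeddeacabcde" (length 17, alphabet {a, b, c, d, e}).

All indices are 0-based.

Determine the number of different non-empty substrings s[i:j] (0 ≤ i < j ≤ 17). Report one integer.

rank | idx | suffix
   0 |  12 | abcde
   1 |  10 | acabcde
   2 |   0 | adccbaeddeacabcde
   3 |   5 | aeddeacabcde
   4 |   4 | baeddeacabcde
   5 |  13 | bcde
   6 |  11 | cabcde
   7 |   3 | cbaeddeacabcde
   8 |   2 | ccbaeddeacabcde
   9 |  14 | cde
  10 |   1 | dccbaeddeacabcde
  11 |   7 | ddeacabcde
  12 |  15 | de
  13 |   8 | deacabcde
  14 |  16 | e
  15 |   9 | eacabcde
  16 |   6 | eddeacabcde

SA = [12, 10, 0, 5, 4, 13, 11, 3, 2, 14, 1, 7, 15, 8, 16, 9, 6]
rank  pair      lcp
   1  s[12:],s[10:]  1  'a'
   2  s[10:],s[0:]  1  'a'
   3  s[0:],s[5:]  1  'a'
   4  s[5:],s[4:]  0  ''
   5  s[4:],s[13:]  1  'b'
   6  s[13:],s[11:]  0  ''
   7  s[11:],s[3:]  1  'c'
   8  s[3:],s[2:]  1  'c'
   9  s[2:],s[14:]  1  'c'
  10  s[14:],s[1:]  0  ''
  11  s[1:],s[7:]  1  'd'
  12  s[7:],s[15:]  1  'd'
  13  s[15:],s[8:]  2  'de'
  14  s[8:],s[16:]  0  ''
  15  s[16:],s[9:]  1  'e'
  16  s[9:],s[6:]  1  'e'

n(n+1)/2 = 17·18/2 = 153
Σ LCP = 0 + 1 + 1 + 1 + 0 + 1 + 0 + 1 + 1 + 1 + 0 + 1 + 1 + 2 + 0 + 1 + 1 = 13
distinct = 153 − 13 = 140

140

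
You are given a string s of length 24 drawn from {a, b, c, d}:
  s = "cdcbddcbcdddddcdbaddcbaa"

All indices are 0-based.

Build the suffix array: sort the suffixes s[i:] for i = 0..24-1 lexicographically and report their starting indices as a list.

[23, 22, 17, 21, 16, 7, 3, 20, 6, 2, 14, 0, 8, 15, 19, 5, 1, 13, 18, 4, 12, 11, 10, 9]

rank→(start, suffix):
  0 → (23, 'a')
  1 → (22, 'aa')
  2 → (17, 'addcbaa')
  3 → (21, 'baa')
  4 → (16, 'baddcbaa')
  5 → (7, 'bcdddddcdbaddcbaa')
  6 → (3, 'bddcbcdddddcdbaddcbaa')
  7 → (20, 'cbaa')
  8 → (6, 'cbcdddddcdbaddcbaa')
  9 → (2, 'cbddcbcdddddcdbaddcbaa')
  10 → (14, 'cdbaddcbaa')
  11 → (0, 'cdcbddcbcdddddcdbaddcbaa')
  12 → (8, 'cdddddcdbaddcbaa')
  13 → (15, 'dbaddcbaa')
  14 → (19, 'dcbaa')
  15 → (5, 'dcbcdddddcdbaddcbaa')
  16 → (1, 'dcbddcbcdddddcdbaddcbaa')
  17 → (13, 'dcdbaddcbaa')
  18 → (18, 'ddcbaa')
  19 → (4, 'ddcbcdddddcdbaddcbaa')
  20 → (12, 'ddcdbaddcbaa')
  21 → (11, 'dddcdbaddcbaa')
  22 → (10, 'ddddcdbaddcbaa')
  23 → (9, 'dddddcdbaddcbaa')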